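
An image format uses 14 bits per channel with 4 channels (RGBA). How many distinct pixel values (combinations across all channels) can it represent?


Total bits = 14 bits/channel × 4 channels = 56 bits
Distinct pixel values = 2^56
= 72,057,594,037,927,936 pixel values


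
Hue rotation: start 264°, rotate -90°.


New hue = (H + rotation) mod 360
New hue = (264 -90) mod 360
= 174 mod 360
= 174°


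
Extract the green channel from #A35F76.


Color: #A35F76
R = A3 = 163
G = 5F = 95
B = 76 = 118
Green = 95


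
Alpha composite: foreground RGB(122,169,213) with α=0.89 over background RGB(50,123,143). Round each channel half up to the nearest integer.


C = α×F + (1-α)×B, with 1-α = 0.11
R: 0.89×122 + 0.11×50 = 108.58 + 5.50 = 114.08 → 114
G: 0.89×169 + 0.11×123 = 150.41 + 13.53 = 163.94 → 164
B: 0.89×213 + 0.11×143 = 189.57 + 15.73 = 205.30 → 205
= RGB(114, 164, 205)


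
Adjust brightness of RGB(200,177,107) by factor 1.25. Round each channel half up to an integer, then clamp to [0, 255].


Multiply each channel by 1.25, round half up, clamp to [0, 255]
R: 200×1.25 = 250
G: 177×1.25 = 221.25 → round → 221
B: 107×1.25 = 133.75 → round → 134
= RGB(250, 221, 134)


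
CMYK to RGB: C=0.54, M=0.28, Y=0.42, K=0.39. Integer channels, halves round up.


R = 255 × (1-C) × (1-K) = 255 × 0.46 × 0.61 = 71.553 → 72
G = 255 × (1-M) × (1-K) = 255 × 0.72 × 0.61 = 111.996 → 112
B = 255 × (1-Y) × (1-K) = 255 × 0.58 × 0.61 = 90.219 → 90
= RGB(72, 112, 90)


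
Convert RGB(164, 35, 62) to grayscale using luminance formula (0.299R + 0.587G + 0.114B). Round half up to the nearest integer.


Gray = 0.299×R + 0.587×G + 0.114×B
Gray = 0.299×164 + 0.587×35 + 0.114×62
Gray = 49.036 + 20.545 + 7.068
Gray = 76.649 → round half up → 77
Gray = 77


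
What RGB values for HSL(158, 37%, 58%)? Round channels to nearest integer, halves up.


H=158°, S=0.37, L=0.58
C = (1-|2L-1|)×S = (1-|0.16|)×0.37 = 0.3108
H' = H/60 = 158/60 ≈ 2.6333; X = C×(1-|H' mod 2 - 1|) = 0.19684
m = L - C/2 = 0.58 - 0.1554 = 0.4246
Sector ⌊H'⌋ = 2 → (R',G',B') = (0.0, 0.3108, 0.19684)
RGB = ((R'+m)×255, (G'+m)×255, (B'+m)×255) = (108.273, 187.527, 158.4672)
Round half up → RGB(108, 188, 158)


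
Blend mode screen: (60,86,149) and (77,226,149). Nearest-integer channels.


Screen: C = 255 - (255-A)×(255-B)/255, rounded to nearest integer
R: 255 - (255-60)×(255-77)/255 = 255 - 34710/255 ≈ 255 - 136.118 = 118.882 → 119
G: 255 - (255-86)×(255-226)/255 = 255 - 4901/255 ≈ 255 - 19.220 = 235.780 → 236
B: 255 - (255-149)×(255-149)/255 = 255 - 11236/255 ≈ 255 - 44.063 = 210.937 → 211
= RGB(119, 236, 211)


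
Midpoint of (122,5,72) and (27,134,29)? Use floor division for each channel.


Midpoint: each channel = ⌊(C₁+C₂)/2⌋
R: ⌊(122+27)/2⌋ = 74
G: ⌊(5+134)/2⌋ = 69
B: ⌊(72+29)/2⌋ = 50
= RGB(74, 69, 50)


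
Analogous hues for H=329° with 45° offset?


Base hue: 329°
Left analog: (329 - 45) mod 360 = 284°
Right analog: (329 + 45) mod 360 = 14°
Analogous hues = 284° and 14°


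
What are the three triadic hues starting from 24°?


Triadic: equally spaced at 120° intervals
H1 = 24°
H2 = (24 + 120) mod 360 = 144°
H3 = (24 + 240) mod 360 = 264°
Triadic = 24°, 144°, 264°


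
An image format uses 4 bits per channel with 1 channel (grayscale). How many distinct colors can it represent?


Total bits = 4 bits/channel × 1 channels = 4 bits
Distinct colors = 2^4
= 16 colors


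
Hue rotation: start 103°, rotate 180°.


New hue = (H + rotation) mod 360
New hue = (103 + 180) mod 360
= 283 mod 360
= 283°


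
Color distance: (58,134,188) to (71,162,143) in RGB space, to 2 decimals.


d = √[(R₁-R₂)² + (G₁-G₂)² + (B₁-B₂)²]
d = √[(58-71)² + (134-162)² + (188-143)²]
d = √[169 + 784 + 2025]
d = √2978
d ≈ 54.57


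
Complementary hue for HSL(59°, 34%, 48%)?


Complement = opposite side of color wheel = hue + 180°
H' = (59 + 180) mod 360 = 239°
S and L unchanged.
= HSL(239°, 34%, 48%)


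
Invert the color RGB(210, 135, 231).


Invert: (255-R, 255-G, 255-B)
R: 255-210 = 45
G: 255-135 = 120
B: 255-231 = 24
= RGB(45, 120, 24)


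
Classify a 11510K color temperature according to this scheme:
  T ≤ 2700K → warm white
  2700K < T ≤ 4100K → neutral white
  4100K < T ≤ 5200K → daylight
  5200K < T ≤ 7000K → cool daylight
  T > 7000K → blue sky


Temperature: 11510K
11510K > 7000K → blue sky
Classification: blue sky


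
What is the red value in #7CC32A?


Color: #7CC32A
R = 7C = 124
G = C3 = 195
B = 2A = 42
Red = 124


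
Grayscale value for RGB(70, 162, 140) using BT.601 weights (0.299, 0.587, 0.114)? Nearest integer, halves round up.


Gray = 0.299×R + 0.587×G + 0.114×B
Gray = 0.299×70 + 0.587×162 + 0.114×140
Gray = 20.930 + 95.094 + 15.960
Gray = 131.984 → round half up → 132
Gray = 132


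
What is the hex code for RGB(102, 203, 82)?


R = 102 → 66 (hex)
G = 203 → CB (hex)
B = 82 → 52 (hex)
Hex = #66CB52


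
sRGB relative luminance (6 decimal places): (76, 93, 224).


Linearize each channel (sRGB transfer function): c = v/255; c_lin = c/12.92 if c ≤ 0.04045, else ((c+0.055)/1.055)^2.4
  R: 76/255 ≈ 0.298039 > 0.04045 → ((0.298039+0.055)/1.055)^2.4 ≈ 0.072272
  G: 93/255 ≈ 0.364706 > 0.04045 → ((0.364706+0.055)/1.055)^2.4 ≈ 0.109462
  B: 224/255 ≈ 0.878431 > 0.04045 → ((0.878431+0.055)/1.055)^2.4 ≈ 0.745404
R_lin = 0.072272, G_lin = 0.109462, B_lin = 0.745404
L = 0.2126×R + 0.7152×G + 0.0722×B
L = 0.2126×0.072272 + 0.7152×0.109462 + 0.0722×0.745404
L ≈ 0.147470


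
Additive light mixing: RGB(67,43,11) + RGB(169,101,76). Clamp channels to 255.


Additive: each channel = min(255, C₁+C₂)
R: 67+169 = 236 → 236
G: 43+101 = 144 → 144
B: 11+76 = 87 → 87
= RGB(236, 144, 87)


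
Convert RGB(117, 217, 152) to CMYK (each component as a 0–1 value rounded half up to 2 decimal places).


R'=117/255≈0.4588, G'=217/255≈0.8510, B'=152/255≈0.5961
K = 1 - max(R',G',B') = 1 - 217/255 = 38/255 = 0.14901… → 0.15
(1-R'-K)/(1-K) simplifies to (max-R)/max with max = 217:
C = (217-117)/217 = 100/217 = 0.46082… → 0.46
M = (217-217)/217 = 0/217 = 0 → 0.00
Y = (217-152)/217 = 65/217 = 0.29953… → 0.30
= CMYK(0.46, 0.00, 0.30, 0.15)


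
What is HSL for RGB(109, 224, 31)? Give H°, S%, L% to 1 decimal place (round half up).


Normalize: R'=109/255≈0.4275, G'=224/255≈0.8784, B'=31/255≈0.1216
Max=224/255, Min=31/255, Δ=Max-Min=193/255
L = (Max+Min)/2 = (224+31)/510 = 255/510 = 0.5 → L = 50.0%
L ≤ 0.5 → S = Δ/(Max+Min) = 193/(224+31) = 193/255 = 0.75686… → S = 75.7%
(the 1/255 factors cancel in S and H, so raw channel differences can be used)
Max is G' → H = 60 × ((B-R)/Δ + 2) = 60 × ((31-109)/193 + 2)
  -78/193 + 2 = -0.4041… + 2 = 1.5958…
  H = 60 × 1.5958… = 95.751…° → H = 95.8°
= HSL(95.8°, 75.7%, 50.0%)


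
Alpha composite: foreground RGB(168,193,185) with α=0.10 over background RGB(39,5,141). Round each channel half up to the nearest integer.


C = α×F + (1-α)×B, with 1-α = 0.90
R: 0.10×168 + 0.90×39 = 16.80 + 35.10 = 51.90 → 52
G: 0.10×193 + 0.90×5 = 19.30 + 4.50 = 23.80 → 24
B: 0.10×185 + 0.90×141 = 18.50 + 126.90 = 145.40 → 145
= RGB(52, 24, 145)


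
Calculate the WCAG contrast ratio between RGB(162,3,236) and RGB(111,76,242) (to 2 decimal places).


Linearize each sRGB channel c=v/255: c/12.92 if c ≤ 0.04045 else ((c+0.055)/1.055)^2.4
L = 0.2126×R_lin + 0.7152×G_lin + 0.0722×B_lin
Color 1 (162,3,236):
  R=162: 162/255≈0.6353 > 0.04045 → ((0.6353+0.055)/1.055)^2.4 ≈ 0.36131
  G=3: 3/255≈0.0118 ≤ 0.04045 → 0.0118/12.92 ≈ 0.00091
  B=236: 236/255≈0.9255 > 0.04045 → ((0.9255+0.055)/1.055)^2.4 ≈ 0.83880
  L1 = 0.2126×0.36131 + 0.7152×0.00091 + 0.0722×0.83880 ≈ 0.13803
Color 2 (111,76,242):
  R=111: 111/255≈0.4353 > 0.04045 → ((0.4353+0.055)/1.055)^2.4 ≈ 0.15896
  G=76: 76/255≈0.2980 > 0.04045 → ((0.2980+0.055)/1.055)^2.4 ≈ 0.07227
  B=242: 242/255≈0.9490 > 0.04045 → ((0.9490+0.055)/1.055)^2.4 ≈ 0.88792
  L2 = 0.2126×0.15896 + 0.7152×0.07227 + 0.0722×0.88792 ≈ 0.14959
Lighter = 0.14959, Darker = 0.13803
Ratio = (L_lighter + 0.05) / (L_darker + 0.05)
Ratio = (0.14959 + 0.05) / (0.13803 + 0.05) = 0.19959 / 0.18803 ≈ 1.0615
Ratio ≈ 1.06:1


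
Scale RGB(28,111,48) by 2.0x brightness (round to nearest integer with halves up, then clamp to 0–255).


Multiply each channel by 2.0, round half up, clamp to [0, 255]
R: 28×2.0 = 56
G: 111×2.0 = 222
B: 48×2.0 = 96
= RGB(56, 222, 96)


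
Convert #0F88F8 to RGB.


0F → 15 (R)
88 → 136 (G)
F8 → 248 (B)
= RGB(15, 136, 248)


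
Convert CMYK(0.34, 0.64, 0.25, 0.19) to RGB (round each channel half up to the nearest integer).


R = 255 × (1-C) × (1-K) = 255 × 0.66 × 0.81 = 136.323 → 136
G = 255 × (1-M) × (1-K) = 255 × 0.36 × 0.81 = 74.358 → 74
B = 255 × (1-Y) × (1-K) = 255 × 0.75 × 0.81 = 154.9125 → 155
= RGB(136, 74, 155)


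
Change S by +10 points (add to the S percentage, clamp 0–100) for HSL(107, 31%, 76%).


Original S = 31%
Adjustment = +10 percentage points
New S = 31 + (10) = 41
Clamp to [0, 100] → 41
= HSL(107°, 41%, 76%)


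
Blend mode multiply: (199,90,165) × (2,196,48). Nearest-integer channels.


Multiply: C = A×B/255, rounded to nearest integer
R: 199×2/255 = 398/255 ≈ 1.561 → 2
G: 90×196/255 = 17640/255 ≈ 69.176 → 69
B: 165×48/255 = 7920/255 ≈ 31.059 → 31
= RGB(2, 69, 31)


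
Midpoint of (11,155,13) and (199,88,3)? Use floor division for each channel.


Midpoint: each channel = ⌊(C₁+C₂)/2⌋
R: ⌊(11+199)/2⌋ = 105
G: ⌊(155+88)/2⌋ = 121
B: ⌊(13+3)/2⌋ = 8
= RGB(105, 121, 8)


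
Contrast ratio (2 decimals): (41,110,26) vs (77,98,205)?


Linearize each sRGB channel c=v/255: c/12.92 if c ≤ 0.04045 else ((c+0.055)/1.055)^2.4
L = 0.2126×R_lin + 0.7152×G_lin + 0.0722×B_lin
Color 1 (41,110,26):
  R=41: 41/255≈0.1608 > 0.04045 → ((0.1608+0.055)/1.055)^2.4 ≈ 0.02217
  G=110: 110/255≈0.4314 > 0.04045 → ((0.4314+0.055)/1.055)^2.4 ≈ 0.15593
  B=26: 26/255≈0.1020 > 0.04045 → ((0.1020+0.055)/1.055)^2.4 ≈ 0.01033
  L1 = 0.2126×0.02217 + 0.7152×0.15593 + 0.0722×0.01033 ≈ 0.11698
Color 2 (77,98,205):
  R=77: 77/255≈0.3020 > 0.04045 → ((0.3020+0.055)/1.055)^2.4 ≈ 0.07421
  G=98: 98/255≈0.3843 > 0.04045 → ((0.3843+0.055)/1.055)^2.4 ≈ 0.12214
  B=205: 205/255≈0.8039 > 0.04045 → ((0.8039+0.055)/1.055)^2.4 ≈ 0.61050
  L2 = 0.2126×0.07421 + 0.7152×0.12214 + 0.0722×0.61050 ≈ 0.14721
Lighter = 0.14721, Darker = 0.11698
Ratio = (L_lighter + 0.05) / (L_darker + 0.05)
Ratio = (0.14721 + 0.05) / (0.11698 + 0.05) = 0.19721 / 0.16698 ≈ 1.1810
Ratio ≈ 1.18:1


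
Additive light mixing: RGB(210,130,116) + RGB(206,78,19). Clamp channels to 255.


Additive: each channel = min(255, C₁+C₂)
R: 210+206 = 416 → 255
G: 130+78 = 208 → 208
B: 116+19 = 135 → 135
= RGB(255, 208, 135)


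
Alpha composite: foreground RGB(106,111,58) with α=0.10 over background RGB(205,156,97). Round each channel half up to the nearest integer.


C = α×F + (1-α)×B, with 1-α = 0.90
R: 0.10×106 + 0.90×205 = 10.60 + 184.50 = 195.10 → 195
G: 0.10×111 + 0.90×156 = 11.10 + 140.40 = 151.50 → 152
B: 0.10×58 + 0.90×97 = 5.80 + 87.30 = 93.10 → 93
= RGB(195, 152, 93)


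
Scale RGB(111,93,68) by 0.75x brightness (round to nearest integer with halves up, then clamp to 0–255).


Multiply each channel by 0.75, round half up, clamp to [0, 255]
R: 111×0.75 = 83.25 → round → 83
G: 93×0.75 = 69.75 → round → 70
B: 68×0.75 = 51
= RGB(83, 70, 51)


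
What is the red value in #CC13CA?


Color: #CC13CA
R = CC = 204
G = 13 = 19
B = CA = 202
Red = 204


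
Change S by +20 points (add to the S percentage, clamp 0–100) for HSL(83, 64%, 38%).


Original S = 64%
Adjustment = +20 percentage points
New S = 64 + (20) = 84
Clamp to [0, 100] → 84
= HSL(83°, 84%, 38%)


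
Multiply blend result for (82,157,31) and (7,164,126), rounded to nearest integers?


Multiply: C = A×B/255, rounded to nearest integer
R: 82×7/255 = 574/255 ≈ 2.251 → 2
G: 157×164/255 = 25748/255 ≈ 100.973 → 101
B: 31×126/255 = 3906/255 ≈ 15.318 → 15
= RGB(2, 101, 15)


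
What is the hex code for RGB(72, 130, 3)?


R = 72 → 48 (hex)
G = 130 → 82 (hex)
B = 3 → 03 (hex)
Hex = #488203


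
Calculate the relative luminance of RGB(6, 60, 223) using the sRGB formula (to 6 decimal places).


Linearize each channel (sRGB transfer function): c = v/255; c_lin = c/12.92 if c ≤ 0.04045, else ((c+0.055)/1.055)^2.4
  R: 6/255 ≈ 0.023529 ≤ 0.04045 → 0.023529/12.92 ≈ 0.001821
  G: 60/255 ≈ 0.235294 > 0.04045 → ((0.235294+0.055)/1.055)^2.4 ≈ 0.045186
  B: 223/255 ≈ 0.874510 > 0.04045 → ((0.874510+0.055)/1.055)^2.4 ≈ 0.737910
R_lin = 0.001821, G_lin = 0.045186, B_lin = 0.737910
L = 0.2126×R + 0.7152×G + 0.0722×B
L = 0.2126×0.001821 + 0.7152×0.045186 + 0.0722×0.737910
L ≈ 0.085981


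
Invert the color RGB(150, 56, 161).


Invert: (255-R, 255-G, 255-B)
R: 255-150 = 105
G: 255-56 = 199
B: 255-161 = 94
= RGB(105, 199, 94)


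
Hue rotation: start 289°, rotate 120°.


New hue = (H + rotation) mod 360
New hue = (289 + 120) mod 360
= 409 mod 360
= 49°


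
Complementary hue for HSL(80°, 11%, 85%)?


Complement = opposite side of color wheel = hue + 180°
H' = (80 + 180) mod 360 = 260°
S and L unchanged.
= HSL(260°, 11%, 85%)


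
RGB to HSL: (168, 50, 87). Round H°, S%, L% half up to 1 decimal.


Normalize: R'=168/255≈0.6588, G'=50/255≈0.1961, B'=87/255≈0.3412
Max=168/255, Min=50/255, Δ=Max-Min=118/255
L = (Max+Min)/2 = (168+50)/510 = 218/510 = 0.42745… → L = 42.7%
L ≤ 0.5 → S = Δ/(Max+Min) = 118/(168+50) = 118/218 = 0.54128… → S = 54.1%
(the 1/255 factors cancel in S and H, so raw channel differences can be used)
Max is R' → H = 60 × (((G-B)/Δ) mod 6) = 60 × (((50-87)/118) mod 6)
  (-37)/118 = -0.3135…; negative, so add 6 → 5.6864…
  H = 60 × 5.6864… = 341.186…° → H = 341.2°
= HSL(341.2°, 54.1%, 42.7%)


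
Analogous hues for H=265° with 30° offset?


Base hue: 265°
Left analog: (265 - 30) mod 360 = 235°
Right analog: (265 + 30) mod 360 = 295°
Analogous hues = 235° and 295°


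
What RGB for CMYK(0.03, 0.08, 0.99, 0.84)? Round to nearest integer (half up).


R = 255 × (1-C) × (1-K) = 255 × 0.97 × 0.16 = 39.576 → 40
G = 255 × (1-M) × (1-K) = 255 × 0.92 × 0.16 = 37.536 → 38
B = 255 × (1-Y) × (1-K) = 255 × 0.01 × 0.16 = 0.408 → 0
= RGB(40, 38, 0)


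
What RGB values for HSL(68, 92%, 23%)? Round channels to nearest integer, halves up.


H=68°, S=0.92, L=0.23
C = (1-|2L-1|)×S = (1-|-0.54|)×0.92 = 0.4232
H' = H/60 = 68/60 ≈ 1.1333; X = C×(1-|H' mod 2 - 1|) ≈ 0.3668
m = L - C/2 = 0.23 - 0.2116 = 0.0184
Sector ⌊H'⌋ = 1 → (R',G',B') = (≈0.3668, 0.4232, 0.0)
RGB = ((R'+m)×255, (G'+m)×255, (B'+m)×255) = (98.2192, 112.608, 4.692)
Round half up → RGB(98, 113, 5)


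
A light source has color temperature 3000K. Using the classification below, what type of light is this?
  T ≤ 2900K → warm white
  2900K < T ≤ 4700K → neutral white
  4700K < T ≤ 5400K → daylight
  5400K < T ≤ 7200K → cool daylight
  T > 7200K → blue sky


Temperature: 3000K
2900K < 3000K ≤ 4700K → neutral white
Classification: neutral white


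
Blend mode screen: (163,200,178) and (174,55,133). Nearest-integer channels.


Screen: C = 255 - (255-A)×(255-B)/255, rounded to nearest integer
R: 255 - (255-163)×(255-174)/255 = 255 - 7452/255 ≈ 255 - 29.224 = 225.776 → 226
G: 255 - (255-200)×(255-55)/255 = 255 - 11000/255 ≈ 255 - 43.137 = 211.863 → 212
B: 255 - (255-178)×(255-133)/255 = 255 - 9394/255 ≈ 255 - 36.839 = 218.161 → 218
= RGB(226, 212, 218)


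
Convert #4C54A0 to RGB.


4C → 76 (R)
54 → 84 (G)
A0 → 160 (B)
= RGB(76, 84, 160)


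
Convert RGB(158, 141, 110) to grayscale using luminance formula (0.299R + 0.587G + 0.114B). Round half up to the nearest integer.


Gray = 0.299×R + 0.587×G + 0.114×B
Gray = 0.299×158 + 0.587×141 + 0.114×110
Gray = 47.242 + 82.767 + 12.540
Gray = 142.549 → round half up → 143
Gray = 143


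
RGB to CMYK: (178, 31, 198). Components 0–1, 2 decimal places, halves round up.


R'=178/255≈0.6980, G'=31/255≈0.1216, B'=198/255≈0.7765
K = 1 - max(R',G',B') = 1 - 198/255 = 57/255 = 0.22352… → 0.22
(1-R'-K)/(1-K) simplifies to (max-R)/max with max = 198:
C = (198-178)/198 = 20/198 = 0.10101… → 0.10
M = (198-31)/198 = 167/198 = 0.84343… → 0.84
Y = (198-198)/198 = 0/198 = 0 → 0.00
= CMYK(0.10, 0.84, 0.00, 0.22)


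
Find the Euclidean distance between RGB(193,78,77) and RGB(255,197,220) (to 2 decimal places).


d = √[(R₁-R₂)² + (G₁-G₂)² + (B₁-B₂)²]
d = √[(193-255)² + (78-197)² + (77-220)²]
d = √[3844 + 14161 + 20449]
d = √38454
d ≈ 196.10


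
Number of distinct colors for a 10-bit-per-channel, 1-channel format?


Total bits = 10 bits/channel × 1 channels = 10 bits
Distinct colors = 2^10
= 1,024 colors


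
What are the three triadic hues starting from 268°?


Triadic: equally spaced at 120° intervals
H1 = 268°
H2 = (268 + 120) mod 360 = 28°
H3 = (268 + 240) mod 360 = 148°
Triadic = 268°, 28°, 148°


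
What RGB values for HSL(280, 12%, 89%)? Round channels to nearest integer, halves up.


H=280°, S=0.12, L=0.89
C = (1-|2L-1|)×S = (1-|0.78|)×0.12 = 0.0264
H' = H/60 = 280/60 ≈ 4.6667; X = C×(1-|H' mod 2 - 1|) = 0.0176
m = L - C/2 = 0.89 - 0.0132 = 0.8768
Sector ⌊H'⌋ = 4 → (R',G',B') = (0.0176, 0.0, 0.0264)
RGB = ((R'+m)×255, (G'+m)×255, (B'+m)×255) = (228.072, 223.584, 230.316)
Round half up → RGB(228, 224, 230)


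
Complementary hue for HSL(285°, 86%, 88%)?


Complement = opposite side of color wheel = hue + 180°
H' = (285 + 180) mod 360 = 105°
S and L unchanged.
= HSL(105°, 86%, 88%)


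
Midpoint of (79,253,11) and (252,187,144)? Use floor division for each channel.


Midpoint: each channel = ⌊(C₁+C₂)/2⌋
R: ⌊(79+252)/2⌋ = 165
G: ⌊(253+187)/2⌋ = 220
B: ⌊(11+144)/2⌋ = 77
= RGB(165, 220, 77)


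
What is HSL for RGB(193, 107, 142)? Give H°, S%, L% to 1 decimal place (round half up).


Normalize: R'=193/255≈0.7569, G'=107/255≈0.4196, B'=142/255≈0.5569
Max=193/255, Min=107/255, Δ=Max-Min=86/255
L = (Max+Min)/2 = (193+107)/510 = 300/510 = 0.58823… → L = 58.8%
L > 0.5 → S = Δ/(2-Max-Min) = 86/(510-193-107) = 86/210 = 0.40952… → S = 41.0%
(the 1/255 factors cancel in S and H, so raw channel differences can be used)
Max is R' → H = 60 × (((G-B)/Δ) mod 6) = 60 × (((107-142)/86) mod 6)
  (-35)/86 = -0.4069…; negative, so add 6 → 5.5930…
  H = 60 × 5.5930… = 335.581…° → H = 335.6°
= HSL(335.6°, 41.0%, 58.8%)


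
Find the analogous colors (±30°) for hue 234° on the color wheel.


Base hue: 234°
Left analog: (234 - 30) mod 360 = 204°
Right analog: (234 + 30) mod 360 = 264°
Analogous hues = 204° and 264°


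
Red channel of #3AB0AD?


Color: #3AB0AD
R = 3A = 58
G = B0 = 176
B = AD = 173
Red = 58


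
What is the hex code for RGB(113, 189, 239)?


R = 113 → 71 (hex)
G = 189 → BD (hex)
B = 239 → EF (hex)
Hex = #71BDEF


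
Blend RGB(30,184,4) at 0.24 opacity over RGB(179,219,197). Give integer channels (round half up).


C = α×F + (1-α)×B, with 1-α = 0.76
R: 0.24×30 + 0.76×179 = 7.20 + 136.04 = 143.24 → 143
G: 0.24×184 + 0.76×219 = 44.16 + 166.44 = 210.60 → 211
B: 0.24×4 + 0.76×197 = 0.96 + 149.72 = 150.68 → 151
= RGB(143, 211, 151)


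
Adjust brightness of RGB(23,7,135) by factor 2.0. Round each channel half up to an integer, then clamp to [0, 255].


Multiply each channel by 2.0, round half up, clamp to [0, 255]
R: 23×2.0 = 46
G: 7×2.0 = 14
B: 135×2.0 = 270 → clamp → 255
= RGB(46, 14, 255)


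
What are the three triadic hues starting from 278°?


Triadic: equally spaced at 120° intervals
H1 = 278°
H2 = (278 + 120) mod 360 = 38°
H3 = (278 + 240) mod 360 = 158°
Triadic = 278°, 38°, 158°


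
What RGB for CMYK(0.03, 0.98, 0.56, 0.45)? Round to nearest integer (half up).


R = 255 × (1-C) × (1-K) = 255 × 0.97 × 0.55 = 136.0425 → 136
G = 255 × (1-M) × (1-K) = 255 × 0.02 × 0.55 = 2.805 → 3
B = 255 × (1-Y) × (1-K) = 255 × 0.44 × 0.55 = 61.71 → 62
= RGB(136, 3, 62)


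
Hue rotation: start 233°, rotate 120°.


New hue = (H + rotation) mod 360
New hue = (233 + 120) mod 360
= 353 mod 360
= 353°


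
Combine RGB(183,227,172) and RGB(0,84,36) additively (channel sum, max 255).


Additive: each channel = min(255, C₁+C₂)
R: 183+0 = 183 → 183
G: 227+84 = 311 → 255
B: 172+36 = 208 → 208
= RGB(183, 255, 208)


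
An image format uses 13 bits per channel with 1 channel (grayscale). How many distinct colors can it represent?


Total bits = 13 bits/channel × 1 channels = 13 bits
Distinct colors = 2^13
= 8,192 colors


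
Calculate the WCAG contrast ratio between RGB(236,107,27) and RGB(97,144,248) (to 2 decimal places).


Linearize each sRGB channel c=v/255: c/12.92 if c ≤ 0.04045 else ((c+0.055)/1.055)^2.4
L = 0.2126×R_lin + 0.7152×G_lin + 0.0722×B_lin
Color 1 (236,107,27):
  R=236: 236/255≈0.9255 > 0.04045 → ((0.9255+0.055)/1.055)^2.4 ≈ 0.83880
  G=107: 107/255≈0.4196 > 0.04045 → ((0.4196+0.055)/1.055)^2.4 ≈ 0.14703
  B=27: 27/255≈0.1059 > 0.04045 → ((0.1059+0.055)/1.055)^2.4 ≈ 0.01096
  L1 = 0.2126×0.83880 + 0.7152×0.14703 + 0.0722×0.01096 ≈ 0.28427
Color 2 (97,144,248):
  R=97: 97/255≈0.3804 > 0.04045 → ((0.3804+0.055)/1.055)^2.4 ≈ 0.11954
  G=144: 144/255≈0.5647 > 0.04045 → ((0.5647+0.055)/1.055)^2.4 ≈ 0.27889
  B=248: 248/255≈0.9725 > 0.04045 → ((0.9725+0.055)/1.055)^2.4 ≈ 0.93869
  L2 = 0.2126×0.11954 + 0.7152×0.27889 + 0.0722×0.93869 ≈ 0.29265
Lighter = 0.29265, Darker = 0.28427
Ratio = (L_lighter + 0.05) / (L_darker + 0.05)
Ratio = (0.29265 + 0.05) / (0.28427 + 0.05) = 0.34265 / 0.33427 ≈ 1.0251
Ratio ≈ 1.03:1


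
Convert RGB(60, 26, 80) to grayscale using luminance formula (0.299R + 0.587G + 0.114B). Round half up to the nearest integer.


Gray = 0.299×R + 0.587×G + 0.114×B
Gray = 0.299×60 + 0.587×26 + 0.114×80
Gray = 17.940 + 15.262 + 9.120
Gray = 42.322 → round half up → 42
Gray = 42


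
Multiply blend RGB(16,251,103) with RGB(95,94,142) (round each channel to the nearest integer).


Multiply: C = A×B/255, rounded to nearest integer
R: 16×95/255 = 1520/255 ≈ 5.961 → 6
G: 251×94/255 = 23594/255 ≈ 92.525 → 93
B: 103×142/255 = 14626/255 ≈ 57.357 → 57
= RGB(6, 93, 57)


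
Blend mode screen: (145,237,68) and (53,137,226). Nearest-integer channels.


Screen: C = 255 - (255-A)×(255-B)/255, rounded to nearest integer
R: 255 - (255-145)×(255-53)/255 = 255 - 22220/255 ≈ 255 - 87.137 = 167.863 → 168
G: 255 - (255-237)×(255-137)/255 = 255 - 2124/255 ≈ 255 - 8.329 = 246.671 → 247
B: 255 - (255-68)×(255-226)/255 = 255 - 5423/255 ≈ 255 - 21.267 = 233.733 → 234
= RGB(168, 247, 234)


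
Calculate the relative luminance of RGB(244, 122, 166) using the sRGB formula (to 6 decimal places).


Linearize each channel (sRGB transfer function): c = v/255; c_lin = c/12.92 if c ≤ 0.04045, else ((c+0.055)/1.055)^2.4
  R: 244/255 ≈ 0.956863 > 0.04045 → ((0.956863+0.055)/1.055)^2.4 ≈ 0.904661
  G: 122/255 ≈ 0.478431 > 0.04045 → ((0.478431+0.055)/1.055)^2.4 ≈ 0.194618
  B: 166/255 ≈ 0.650980 > 0.04045 → ((0.650980+0.055)/1.055)^2.4 ≈ 0.381326
R_lin = 0.904661, G_lin = 0.194618, B_lin = 0.381326
L = 0.2126×R + 0.7152×G + 0.0722×B
L = 0.2126×0.904661 + 0.7152×0.194618 + 0.0722×0.381326
L ≈ 0.359053


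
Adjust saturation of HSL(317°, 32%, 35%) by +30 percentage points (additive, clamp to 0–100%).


Original S = 32%
Adjustment = +30 percentage points
New S = 32 + (30) = 62
Clamp to [0, 100] → 62
= HSL(317°, 62%, 35%)


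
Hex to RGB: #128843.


12 → 18 (R)
88 → 136 (G)
43 → 67 (B)
= RGB(18, 136, 67)


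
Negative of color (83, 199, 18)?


Invert: (255-R, 255-G, 255-B)
R: 255-83 = 172
G: 255-199 = 56
B: 255-18 = 237
= RGB(172, 56, 237)


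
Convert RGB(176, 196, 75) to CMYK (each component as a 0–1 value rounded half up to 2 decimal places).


R'=176/255≈0.6902, G'=196/255≈0.7686, B'=75/255≈0.2941
K = 1 - max(R',G',B') = 1 - 196/255 = 59/255 = 0.23137… → 0.23
(1-R'-K)/(1-K) simplifies to (max-R)/max with max = 196:
C = (196-176)/196 = 20/196 = 0.10204… → 0.10
M = (196-196)/196 = 0/196 = 0 → 0.00
Y = (196-75)/196 = 121/196 = 0.61734… → 0.62
= CMYK(0.10, 0.00, 0.62, 0.23)


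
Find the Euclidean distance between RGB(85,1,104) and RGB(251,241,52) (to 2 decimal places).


d = √[(R₁-R₂)² + (G₁-G₂)² + (B₁-B₂)²]
d = √[(85-251)² + (1-241)² + (104-52)²]
d = √[27556 + 57600 + 2704]
d = √87860
d ≈ 296.41


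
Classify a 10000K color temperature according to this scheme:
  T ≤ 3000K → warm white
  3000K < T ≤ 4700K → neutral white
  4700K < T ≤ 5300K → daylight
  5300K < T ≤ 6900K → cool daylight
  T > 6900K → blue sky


Temperature: 10000K
10000K > 6900K → blue sky
Classification: blue sky


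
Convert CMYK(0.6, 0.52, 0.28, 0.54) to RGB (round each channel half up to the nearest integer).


R = 255 × (1-C) × (1-K) = 255 × 0.40 × 0.46 = 46.92 → 47
G = 255 × (1-M) × (1-K) = 255 × 0.48 × 0.46 = 56.304 → 56
B = 255 × (1-Y) × (1-K) = 255 × 0.72 × 0.46 = 84.456 → 84
= RGB(47, 56, 84)


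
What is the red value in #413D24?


Color: #413D24
R = 41 = 65
G = 3D = 61
B = 24 = 36
Red = 65


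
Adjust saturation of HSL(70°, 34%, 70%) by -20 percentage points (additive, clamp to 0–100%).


Original S = 34%
Adjustment = -20 percentage points
New S = 34 + (-20) = 14
Clamp to [0, 100] → 14
= HSL(70°, 14%, 70%)


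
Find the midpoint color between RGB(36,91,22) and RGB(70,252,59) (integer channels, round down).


Midpoint: each channel = ⌊(C₁+C₂)/2⌋
R: ⌊(36+70)/2⌋ = 53
G: ⌊(91+252)/2⌋ = 171
B: ⌊(22+59)/2⌋ = 40
= RGB(53, 171, 40)


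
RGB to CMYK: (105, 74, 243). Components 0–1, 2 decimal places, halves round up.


R'=105/255≈0.4118, G'=74/255≈0.2902, B'=243/255≈0.9529
K = 1 - max(R',G',B') = 1 - 243/255 = 12/255 = 0.04705… → 0.05
(1-R'-K)/(1-K) simplifies to (max-R)/max with max = 243:
C = (243-105)/243 = 138/243 = 0.56790… → 0.57
M = (243-74)/243 = 169/243 = 0.69547… → 0.70
Y = (243-243)/243 = 0/243 = 0 → 0.00
= CMYK(0.57, 0.70, 0.00, 0.05)


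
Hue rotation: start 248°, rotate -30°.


New hue = (H + rotation) mod 360
New hue = (248 -30) mod 360
= 218 mod 360
= 218°


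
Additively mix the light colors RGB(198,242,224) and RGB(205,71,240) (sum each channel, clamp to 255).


Additive: each channel = min(255, C₁+C₂)
R: 198+205 = 403 → 255
G: 242+71 = 313 → 255
B: 224+240 = 464 → 255
= RGB(255, 255, 255)


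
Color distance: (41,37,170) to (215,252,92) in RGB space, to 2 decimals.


d = √[(R₁-R₂)² + (G₁-G₂)² + (B₁-B₂)²]
d = √[(41-215)² + (37-252)² + (170-92)²]
d = √[30276 + 46225 + 6084]
d = √82585
d ≈ 287.38


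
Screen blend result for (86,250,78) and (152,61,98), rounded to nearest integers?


Screen: C = 255 - (255-A)×(255-B)/255, rounded to nearest integer
R: 255 - (255-86)×(255-152)/255 = 255 - 17407/255 ≈ 255 - 68.263 = 186.737 → 187
G: 255 - (255-250)×(255-61)/255 = 255 - 970/255 ≈ 255 - 3.804 = 251.196 → 251
B: 255 - (255-78)×(255-98)/255 = 255 - 27789/255 ≈ 255 - 108.976 = 146.024 → 146
= RGB(187, 251, 146)


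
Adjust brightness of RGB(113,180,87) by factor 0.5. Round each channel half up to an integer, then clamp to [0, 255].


Multiply each channel by 0.5, round half up, clamp to [0, 255]
R: 113×0.5 = 56.5 → round → 57
G: 180×0.5 = 90
B: 87×0.5 = 43.5 → round → 44
= RGB(57, 90, 44)


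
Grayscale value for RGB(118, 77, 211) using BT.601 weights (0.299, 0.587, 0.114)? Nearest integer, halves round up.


Gray = 0.299×R + 0.587×G + 0.114×B
Gray = 0.299×118 + 0.587×77 + 0.114×211
Gray = 35.282 + 45.199 + 24.054
Gray = 104.535 → round half up → 105
Gray = 105


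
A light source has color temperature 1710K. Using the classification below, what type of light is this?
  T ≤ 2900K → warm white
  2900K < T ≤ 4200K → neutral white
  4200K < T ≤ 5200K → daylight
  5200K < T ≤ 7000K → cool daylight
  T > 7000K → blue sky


Temperature: 1710K
1710K ≤ 2900K → warm white
Classification: warm white


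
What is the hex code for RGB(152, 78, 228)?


R = 152 → 98 (hex)
G = 78 → 4E (hex)
B = 228 → E4 (hex)
Hex = #984EE4


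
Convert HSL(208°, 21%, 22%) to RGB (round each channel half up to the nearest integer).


H=208°, S=0.21, L=0.22
C = (1-|2L-1|)×S = (1-|-0.56|)×0.21 = 0.0924
H' = H/60 = 208/60 ≈ 3.4667; X = C×(1-|H' mod 2 - 1|) = 0.04928
m = L - C/2 = 0.22 - 0.0462 = 0.1738
Sector ⌊H'⌋ = 3 → (R',G',B') = (0.0, 0.04928, 0.0924)
RGB = ((R'+m)×255, (G'+m)×255, (B'+m)×255) = (44.319, 56.8854, 67.881)
Round half up → RGB(44, 57, 68)


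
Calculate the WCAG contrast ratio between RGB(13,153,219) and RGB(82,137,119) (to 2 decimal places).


Linearize each sRGB channel c=v/255: c/12.92 if c ≤ 0.04045 else ((c+0.055)/1.055)^2.4
L = 0.2126×R_lin + 0.7152×G_lin + 0.0722×B_lin
Color 1 (13,153,219):
  R=13: 13/255≈0.0510 > 0.04045 → ((0.0510+0.055)/1.055)^2.4 ≈ 0.00402
  G=153: 153/255≈0.6000 > 0.04045 → ((0.6000+0.055)/1.055)^2.4 ≈ 0.31855
  B=219: 219/255≈0.8588 > 0.04045 → ((0.8588+0.055)/1.055)^2.4 ≈ 0.70838
  L1 = 0.2126×0.00402 + 0.7152×0.31855 + 0.0722×0.70838 ≈ 0.27983
Color 2 (82,137,119):
  R=82: 82/255≈0.3216 > 0.04045 → ((0.3216+0.055)/1.055)^2.4 ≈ 0.08438
  G=137: 137/255≈0.5373 > 0.04045 → ((0.5373+0.055)/1.055)^2.4 ≈ 0.25016
  B=119: 119/255≈0.4667 > 0.04045 → ((0.4667+0.055)/1.055)^2.4 ≈ 0.18447
  L2 = 0.2126×0.08438 + 0.7152×0.25016 + 0.0722×0.18447 ≈ 0.21017
Lighter = 0.27983, Darker = 0.21017
Ratio = (L_lighter + 0.05) / (L_darker + 0.05)
Ratio = (0.27983 + 0.05) / (0.21017 + 0.05) = 0.32983 / 0.26017 ≈ 1.2677
Ratio ≈ 1.27:1


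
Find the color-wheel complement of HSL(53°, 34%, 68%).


Complement = opposite side of color wheel = hue + 180°
H' = (53 + 180) mod 360 = 233°
S and L unchanged.
= HSL(233°, 34%, 68%)


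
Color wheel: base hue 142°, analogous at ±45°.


Base hue: 142°
Left analog: (142 - 45) mod 360 = 97°
Right analog: (142 + 45) mod 360 = 187°
Analogous hues = 97° and 187°


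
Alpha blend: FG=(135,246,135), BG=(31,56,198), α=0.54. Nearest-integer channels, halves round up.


C = α×F + (1-α)×B, with 1-α = 0.46
R: 0.54×135 + 0.46×31 = 72.90 + 14.26 = 87.16 → 87
G: 0.54×246 + 0.46×56 = 132.84 + 25.76 = 158.60 → 159
B: 0.54×135 + 0.46×198 = 72.90 + 91.08 = 163.98 → 164
= RGB(87, 159, 164)


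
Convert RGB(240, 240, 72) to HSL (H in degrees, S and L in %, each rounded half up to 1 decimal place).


Normalize: R'=240/255≈0.9412, G'=240/255≈0.9412, B'=72/255≈0.2824
Max=240/255, Min=72/255, Δ=Max-Min=168/255
L = (Max+Min)/2 = (240+72)/510 = 312/510 = 0.61176… → L = 61.2%
L > 0.5 → S = Δ/(2-Max-Min) = 168/(510-240-72) = 168/198 = 0.84848… → S = 84.8%
(the 1/255 factors cancel in S and H, so raw channel differences can be used)
Max is R' → H = 60 × (((G-B)/Δ) mod 6) = 60 × (((240-72)/168) mod 6)
  168/168 = 1
  H = 60 × 1 = 60° → H = 60.0°
= HSL(60.0°, 84.8%, 61.2%)


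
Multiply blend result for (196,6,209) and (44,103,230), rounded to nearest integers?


Multiply: C = A×B/255, rounded to nearest integer
R: 196×44/255 = 8624/255 ≈ 33.820 → 34
G: 6×103/255 = 618/255 ≈ 2.424 → 2
B: 209×230/255 = 48070/255 ≈ 188.510 → 189
= RGB(34, 2, 189)


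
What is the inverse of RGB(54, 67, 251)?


Invert: (255-R, 255-G, 255-B)
R: 255-54 = 201
G: 255-67 = 188
B: 255-251 = 4
= RGB(201, 188, 4)


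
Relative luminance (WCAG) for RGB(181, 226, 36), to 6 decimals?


Linearize each channel (sRGB transfer function): c = v/255; c_lin = c/12.92 if c ≤ 0.04045, else ((c+0.055)/1.055)^2.4
  R: 181/255 ≈ 0.709804 > 0.04045 → ((0.709804+0.055)/1.055)^2.4 ≈ 0.462077
  G: 226/255 ≈ 0.886275 > 0.04045 → ((0.886275+0.055)/1.055)^2.4 ≈ 0.760525
  B: 36/255 ≈ 0.141176 > 0.04045 → ((0.141176+0.055)/1.055)^2.4 ≈ 0.017642
R_lin = 0.462077, G_lin = 0.760525, B_lin = 0.017642
L = 0.2126×R + 0.7152×G + 0.0722×B
L = 0.2126×0.462077 + 0.7152×0.760525 + 0.0722×0.017642
L ≈ 0.643438


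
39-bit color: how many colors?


Colors = 2^bits = 2^39
= 549,755,813,888 colors


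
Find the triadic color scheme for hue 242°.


Triadic: equally spaced at 120° intervals
H1 = 242°
H2 = (242 + 120) mod 360 = 2°
H3 = (242 + 240) mod 360 = 122°
Triadic = 242°, 2°, 122°


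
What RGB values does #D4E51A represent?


D4 → 212 (R)
E5 → 229 (G)
1A → 26 (B)
= RGB(212, 229, 26)


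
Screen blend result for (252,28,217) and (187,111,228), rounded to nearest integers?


Screen: C = 255 - (255-A)×(255-B)/255, rounded to nearest integer
R: 255 - (255-252)×(255-187)/255 = 255 - 204/255 ≈ 255 - 0.800 = 254.200 → 254
G: 255 - (255-28)×(255-111)/255 = 255 - 32688/255 ≈ 255 - 128.188 = 126.812 → 127
B: 255 - (255-217)×(255-228)/255 = 255 - 1026/255 ≈ 255 - 4.024 = 250.976 → 251
= RGB(254, 127, 251)


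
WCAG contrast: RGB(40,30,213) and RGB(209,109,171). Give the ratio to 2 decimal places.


Linearize each sRGB channel c=v/255: c/12.92 if c ≤ 0.04045 else ((c+0.055)/1.055)^2.4
L = 0.2126×R_lin + 0.7152×G_lin + 0.0722×B_lin
Color 1 (40,30,213):
  R=40: 40/255≈0.1569 > 0.04045 → ((0.1569+0.055)/1.055)^2.4 ≈ 0.02122
  G=30: 30/255≈0.1176 > 0.04045 → ((0.1176+0.055)/1.055)^2.4 ≈ 0.01298
  B=213: 213/255≈0.8353 > 0.04045 → ((0.8353+0.055)/1.055)^2.4 ≈ 0.66539
  L1 = 0.2126×0.02122 + 0.7152×0.01298 + 0.0722×0.66539 ≈ 0.06184
Color 2 (209,109,171):
  R=209: 209/255≈0.8196 > 0.04045 → ((0.8196+0.055)/1.055)^2.4 ≈ 0.63760
  G=109: 109/255≈0.4275 > 0.04045 → ((0.4275+0.055)/1.055)^2.4 ≈ 0.15293
  B=171: 171/255≈0.6706 > 0.04045 → ((0.6706+0.055)/1.055)^2.4 ≈ 0.40724
  L2 = 0.2126×0.63760 + 0.7152×0.15293 + 0.0722×0.40724 ≈ 0.27433
Lighter = 0.27433, Darker = 0.06184
Ratio = (L_lighter + 0.05) / (L_darker + 0.05)
Ratio = (0.27433 + 0.05) / (0.06184 + 0.05) = 0.32433 / 0.11184 ≈ 2.9000
Ratio ≈ 2.90:1


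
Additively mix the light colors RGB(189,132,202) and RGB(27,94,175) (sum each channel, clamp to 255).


Additive: each channel = min(255, C₁+C₂)
R: 189+27 = 216 → 216
G: 132+94 = 226 → 226
B: 202+175 = 377 → 255
= RGB(216, 226, 255)


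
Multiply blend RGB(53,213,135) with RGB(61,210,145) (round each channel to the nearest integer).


Multiply: C = A×B/255, rounded to nearest integer
R: 53×61/255 = 3233/255 ≈ 12.678 → 13
G: 213×210/255 = 44730/255 ≈ 175.412 → 175
B: 135×145/255 = 19575/255 ≈ 76.765 → 77
= RGB(13, 175, 77)


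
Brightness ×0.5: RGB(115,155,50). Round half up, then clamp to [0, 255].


Multiply each channel by 0.5, round half up, clamp to [0, 255]
R: 115×0.5 = 57.5 → round → 58
G: 155×0.5 = 77.5 → round → 78
B: 50×0.5 = 25
= RGB(58, 78, 25)


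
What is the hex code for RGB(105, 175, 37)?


R = 105 → 69 (hex)
G = 175 → AF (hex)
B = 37 → 25 (hex)
Hex = #69AF25


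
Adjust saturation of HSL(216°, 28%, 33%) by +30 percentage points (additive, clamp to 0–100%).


Original S = 28%
Adjustment = +30 percentage points
New S = 28 + (30) = 58
Clamp to [0, 100] → 58
= HSL(216°, 58%, 33%)


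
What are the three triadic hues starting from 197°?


Triadic: equally spaced at 120° intervals
H1 = 197°
H2 = (197 + 120) mod 360 = 317°
H3 = (197 + 240) mod 360 = 77°
Triadic = 197°, 317°, 77°


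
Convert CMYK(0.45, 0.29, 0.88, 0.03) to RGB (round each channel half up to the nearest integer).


R = 255 × (1-C) × (1-K) = 255 × 0.55 × 0.97 = 136.0425 → 136
G = 255 × (1-M) × (1-K) = 255 × 0.71 × 0.97 = 175.6185 → 176
B = 255 × (1-Y) × (1-K) = 255 × 0.12 × 0.97 = 29.682 → 30
= RGB(136, 176, 30)


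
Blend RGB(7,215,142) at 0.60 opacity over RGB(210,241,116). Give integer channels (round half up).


C = α×F + (1-α)×B, with 1-α = 0.40
R: 0.60×7 + 0.40×210 = 4.20 + 84.00 = 88.20 → 88
G: 0.60×215 + 0.40×241 = 129.00 + 96.40 = 225.40 → 225
B: 0.60×142 + 0.40×116 = 85.20 + 46.40 = 131.60 → 132
= RGB(88, 225, 132)


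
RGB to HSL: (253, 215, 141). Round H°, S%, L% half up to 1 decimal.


Normalize: R'=253/255≈0.9922, G'=215/255≈0.8431, B'=141/255≈0.5529
Max=253/255, Min=141/255, Δ=Max-Min=112/255
L = (Max+Min)/2 = (253+141)/510 = 394/510 = 0.77254… → L = 77.3%
L > 0.5 → S = Δ/(2-Max-Min) = 112/(510-253-141) = 112/116 = 0.96551… → S = 96.6%
(the 1/255 factors cancel in S and H, so raw channel differences can be used)
Max is R' → H = 60 × (((G-B)/Δ) mod 6) = 60 × (((215-141)/112) mod 6)
  74/112 = 0.6607…
  H = 60 × 0.6607… = 39.642…° → H = 39.6°
= HSL(39.6°, 96.6%, 77.3%)


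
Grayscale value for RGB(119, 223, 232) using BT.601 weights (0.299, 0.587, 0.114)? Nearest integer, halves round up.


Gray = 0.299×R + 0.587×G + 0.114×B
Gray = 0.299×119 + 0.587×223 + 0.114×232
Gray = 35.581 + 130.901 + 26.448
Gray = 192.930 → round half up → 193
Gray = 193


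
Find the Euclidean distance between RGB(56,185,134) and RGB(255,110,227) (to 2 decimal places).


d = √[(R₁-R₂)² + (G₁-G₂)² + (B₁-B₂)²]
d = √[(56-255)² + (185-110)² + (134-227)²]
d = √[39601 + 5625 + 8649]
d = √53875
d ≈ 232.11


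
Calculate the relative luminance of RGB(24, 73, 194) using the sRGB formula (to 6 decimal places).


Linearize each channel (sRGB transfer function): c = v/255; c_lin = c/12.92 if c ≤ 0.04045, else ((c+0.055)/1.055)^2.4
  R: 24/255 ≈ 0.094118 > 0.04045 → ((0.094118+0.055)/1.055)^2.4 ≈ 0.009134
  G: 73/255 ≈ 0.286275 > 0.04045 → ((0.286275+0.055)/1.055)^2.4 ≈ 0.066626
  B: 194/255 ≈ 0.760784 > 0.04045 → ((0.760784+0.055)/1.055)^2.4 ≈ 0.539479
R_lin = 0.009134, G_lin = 0.066626, B_lin = 0.539479
L = 0.2126×R + 0.7152×G + 0.0722×B
L = 0.2126×0.009134 + 0.7152×0.066626 + 0.0722×0.539479
L ≈ 0.088543


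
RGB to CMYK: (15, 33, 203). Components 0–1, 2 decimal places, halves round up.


R'=15/255≈0.0588, G'=33/255≈0.1294, B'=203/255≈0.7961
K = 1 - max(R',G',B') = 1 - 203/255 = 52/255 = 0.20392… → 0.20
(1-R'-K)/(1-K) simplifies to (max-R)/max with max = 203:
C = (203-15)/203 = 188/203 = 0.92610… → 0.93
M = (203-33)/203 = 170/203 = 0.83743… → 0.84
Y = (203-203)/203 = 0/203 = 0 → 0.00
= CMYK(0.93, 0.84, 0.00, 0.20)


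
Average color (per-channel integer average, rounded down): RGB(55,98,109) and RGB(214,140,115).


Midpoint: each channel = ⌊(C₁+C₂)/2⌋
R: ⌊(55+214)/2⌋ = 134
G: ⌊(98+140)/2⌋ = 119
B: ⌊(109+115)/2⌋ = 112
= RGB(134, 119, 112)


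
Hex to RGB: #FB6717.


FB → 251 (R)
67 → 103 (G)
17 → 23 (B)
= RGB(251, 103, 23)


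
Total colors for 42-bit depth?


Colors = 2^bits = 2^42
= 4,398,046,511,104 colors


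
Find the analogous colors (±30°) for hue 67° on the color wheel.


Base hue: 67°
Left analog: (67 - 30) mod 360 = 37°
Right analog: (67 + 30) mod 360 = 97°
Analogous hues = 37° and 97°


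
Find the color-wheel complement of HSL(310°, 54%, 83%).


Complement = opposite side of color wheel = hue + 180°
H' = (310 + 180) mod 360 = 130°
S and L unchanged.
= HSL(130°, 54%, 83%)
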